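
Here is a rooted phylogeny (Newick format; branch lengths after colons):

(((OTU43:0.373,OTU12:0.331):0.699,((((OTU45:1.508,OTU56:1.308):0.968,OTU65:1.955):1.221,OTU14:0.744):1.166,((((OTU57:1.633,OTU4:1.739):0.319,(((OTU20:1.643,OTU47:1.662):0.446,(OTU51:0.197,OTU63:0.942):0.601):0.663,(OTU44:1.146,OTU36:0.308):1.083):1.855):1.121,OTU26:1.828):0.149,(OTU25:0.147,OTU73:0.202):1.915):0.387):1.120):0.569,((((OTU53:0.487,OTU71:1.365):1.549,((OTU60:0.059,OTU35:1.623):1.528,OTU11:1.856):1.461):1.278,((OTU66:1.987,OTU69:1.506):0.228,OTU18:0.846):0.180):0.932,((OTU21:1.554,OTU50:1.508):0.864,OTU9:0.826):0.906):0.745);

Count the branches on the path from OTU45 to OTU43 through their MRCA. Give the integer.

7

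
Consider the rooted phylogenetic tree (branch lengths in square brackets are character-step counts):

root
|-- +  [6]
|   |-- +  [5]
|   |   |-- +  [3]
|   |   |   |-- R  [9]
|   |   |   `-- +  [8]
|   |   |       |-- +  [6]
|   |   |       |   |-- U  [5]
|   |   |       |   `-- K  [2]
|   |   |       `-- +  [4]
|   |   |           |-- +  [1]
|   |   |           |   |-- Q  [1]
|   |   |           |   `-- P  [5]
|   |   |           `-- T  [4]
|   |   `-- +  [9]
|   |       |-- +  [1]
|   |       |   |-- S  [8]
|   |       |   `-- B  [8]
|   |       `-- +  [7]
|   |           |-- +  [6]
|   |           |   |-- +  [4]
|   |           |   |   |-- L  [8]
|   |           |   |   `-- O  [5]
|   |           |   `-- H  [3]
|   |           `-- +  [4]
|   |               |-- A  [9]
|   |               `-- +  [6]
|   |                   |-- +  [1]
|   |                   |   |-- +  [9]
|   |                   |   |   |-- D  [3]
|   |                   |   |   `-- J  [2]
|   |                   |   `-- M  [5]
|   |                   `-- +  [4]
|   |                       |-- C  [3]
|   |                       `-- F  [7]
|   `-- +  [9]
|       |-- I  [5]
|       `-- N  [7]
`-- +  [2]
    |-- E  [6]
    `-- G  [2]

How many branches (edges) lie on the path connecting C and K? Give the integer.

The MRCA of C and K is the node subtending ((R,((U,K),((Q,P),T))),((S,B),(((L,O),H),(A,(((D,J),M),(C,F)))))).
From C up to that node: 6 branches. From K up to the same node: 4 branches. Total: 6 + 4 = 10.

10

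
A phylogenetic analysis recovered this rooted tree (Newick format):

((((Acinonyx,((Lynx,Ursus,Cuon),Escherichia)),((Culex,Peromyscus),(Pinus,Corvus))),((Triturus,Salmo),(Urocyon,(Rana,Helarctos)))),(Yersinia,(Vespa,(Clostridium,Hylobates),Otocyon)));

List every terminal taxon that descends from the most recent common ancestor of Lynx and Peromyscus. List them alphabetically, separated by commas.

Acinonyx, Corvus, Culex, Cuon, Escherichia, Lynx, Peromyscus, Pinus, Ursus

Tracing Lynx: it sits inside (Lynx,Ursus,Cuon).
Tracing Peromyscus: it sits inside (Culex,Peromyscus).
The smallest clade enclosing both is ((Acinonyx,((Lynx,Ursus,Cuon),Escherichia)),((Culex,Peromyscus),(Pinus,Corvus))); the answer is its 9 terminal taxa in alphabetical order.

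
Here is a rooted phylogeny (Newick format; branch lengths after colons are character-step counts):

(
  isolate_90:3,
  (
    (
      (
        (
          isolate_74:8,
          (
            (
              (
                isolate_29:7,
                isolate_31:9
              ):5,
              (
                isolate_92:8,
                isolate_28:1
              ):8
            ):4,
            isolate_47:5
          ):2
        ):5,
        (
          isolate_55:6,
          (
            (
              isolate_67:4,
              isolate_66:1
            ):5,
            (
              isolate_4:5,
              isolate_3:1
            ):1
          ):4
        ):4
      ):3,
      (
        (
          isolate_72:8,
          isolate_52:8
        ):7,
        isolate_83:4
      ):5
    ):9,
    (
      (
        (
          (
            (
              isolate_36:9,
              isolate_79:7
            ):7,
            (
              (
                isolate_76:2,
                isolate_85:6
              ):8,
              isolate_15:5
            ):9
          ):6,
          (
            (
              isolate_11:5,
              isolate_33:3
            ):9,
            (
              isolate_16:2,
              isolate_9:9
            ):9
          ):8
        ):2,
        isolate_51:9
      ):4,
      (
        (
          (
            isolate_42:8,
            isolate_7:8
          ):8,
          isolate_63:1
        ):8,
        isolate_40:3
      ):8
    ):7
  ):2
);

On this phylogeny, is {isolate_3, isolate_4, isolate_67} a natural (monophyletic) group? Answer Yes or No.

The MRCA of the listed taxa subtends ((isolate_67,isolate_66),(isolate_4,isolate_3)).
That clade also contains isolate_66, which is not in the proposed group, so the group is not monophyletic.

No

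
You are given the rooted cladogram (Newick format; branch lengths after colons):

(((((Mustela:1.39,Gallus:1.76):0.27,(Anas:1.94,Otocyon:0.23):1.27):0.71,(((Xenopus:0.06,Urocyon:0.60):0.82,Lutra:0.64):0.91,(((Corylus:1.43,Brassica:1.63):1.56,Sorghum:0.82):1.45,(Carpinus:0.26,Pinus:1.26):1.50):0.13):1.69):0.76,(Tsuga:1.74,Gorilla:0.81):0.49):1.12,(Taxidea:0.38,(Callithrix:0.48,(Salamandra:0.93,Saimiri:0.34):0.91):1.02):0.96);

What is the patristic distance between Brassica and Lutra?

The path runs Brassica → … → MRCA → … → Lutra; the MRCA is the node subtending (((Xenopus,Urocyon),Lutra),(((Corylus,Brassica),Sorghum),(Carpinus,Pinus))).
Branch lengths along that path: 1.63 + 1.56 + 1.45 + 0.13 + 0.91 + 0.64 = 6.32.

6.32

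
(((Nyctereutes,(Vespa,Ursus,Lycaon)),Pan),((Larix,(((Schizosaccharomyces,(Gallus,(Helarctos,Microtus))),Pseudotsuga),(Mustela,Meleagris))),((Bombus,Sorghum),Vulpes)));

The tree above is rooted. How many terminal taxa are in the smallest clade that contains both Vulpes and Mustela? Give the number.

The MRCA of Vulpes and Mustela is the node subtending ((Larix,(((Schizosaccharomyces,(Gallus,(Helarctos,Microtus))),Pseudotsuga),(Mustela,Meleagris))),((Bombus,Sorghum),Vulpes)).
That clade contains 11 terminal taxa: Bombus, Gallus, Helarctos, Larix, Meleagris, Microtus, Mustela, Pseudotsuga, Schizosaccharomyces, Sorghum, Vulpes.

11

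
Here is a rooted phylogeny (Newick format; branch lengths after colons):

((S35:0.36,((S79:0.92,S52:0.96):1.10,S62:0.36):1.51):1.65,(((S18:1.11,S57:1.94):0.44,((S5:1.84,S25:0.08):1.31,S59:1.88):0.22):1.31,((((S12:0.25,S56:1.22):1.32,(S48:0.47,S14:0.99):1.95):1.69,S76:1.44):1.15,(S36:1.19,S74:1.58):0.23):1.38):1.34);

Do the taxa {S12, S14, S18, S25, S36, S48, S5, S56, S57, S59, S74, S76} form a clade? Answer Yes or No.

The most recent common ancestor of these taxa subtends (((S18,S57),((S5,S25),S59)),((((S12,S56),(S48,S14)),S76),(S36,S74))).
That clade has exactly 12 tips — every listed taxon and nothing else — so the group is monophyletic.

Yes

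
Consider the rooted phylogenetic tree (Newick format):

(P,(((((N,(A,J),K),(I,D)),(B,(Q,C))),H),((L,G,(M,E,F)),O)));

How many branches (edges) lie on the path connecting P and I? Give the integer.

7

The MRCA of P and I is the root of the tree.
From P up to that node: 1 branch. From I up to the same node: 6 branches. Total: 1 + 6 = 7.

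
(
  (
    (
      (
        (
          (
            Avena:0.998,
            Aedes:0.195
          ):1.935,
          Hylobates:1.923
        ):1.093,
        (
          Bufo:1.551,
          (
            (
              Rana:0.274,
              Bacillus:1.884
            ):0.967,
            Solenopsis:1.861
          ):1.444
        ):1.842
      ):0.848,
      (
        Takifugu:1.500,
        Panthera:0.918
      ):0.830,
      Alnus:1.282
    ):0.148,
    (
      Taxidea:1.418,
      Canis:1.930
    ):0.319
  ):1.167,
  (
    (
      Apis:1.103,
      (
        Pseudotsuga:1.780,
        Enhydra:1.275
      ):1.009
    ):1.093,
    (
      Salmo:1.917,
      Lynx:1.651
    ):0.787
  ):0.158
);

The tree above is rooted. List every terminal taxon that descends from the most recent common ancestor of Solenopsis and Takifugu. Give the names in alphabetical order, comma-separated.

Aedes, Alnus, Avena, Bacillus, Bufo, Hylobates, Panthera, Rana, Solenopsis, Takifugu

Tracing Solenopsis: it sits inside ((Rana,Bacillus),Solenopsis).
Tracing Takifugu: it sits inside (Takifugu,Panthera).
The smallest clade enclosing both is ((((Avena,Aedes),Hylobates),(Bufo,((Rana,Bacillus),Solenopsis))),(Takifugu,Panthera),Alnus); the answer is its 10 terminal taxa in alphabetical order.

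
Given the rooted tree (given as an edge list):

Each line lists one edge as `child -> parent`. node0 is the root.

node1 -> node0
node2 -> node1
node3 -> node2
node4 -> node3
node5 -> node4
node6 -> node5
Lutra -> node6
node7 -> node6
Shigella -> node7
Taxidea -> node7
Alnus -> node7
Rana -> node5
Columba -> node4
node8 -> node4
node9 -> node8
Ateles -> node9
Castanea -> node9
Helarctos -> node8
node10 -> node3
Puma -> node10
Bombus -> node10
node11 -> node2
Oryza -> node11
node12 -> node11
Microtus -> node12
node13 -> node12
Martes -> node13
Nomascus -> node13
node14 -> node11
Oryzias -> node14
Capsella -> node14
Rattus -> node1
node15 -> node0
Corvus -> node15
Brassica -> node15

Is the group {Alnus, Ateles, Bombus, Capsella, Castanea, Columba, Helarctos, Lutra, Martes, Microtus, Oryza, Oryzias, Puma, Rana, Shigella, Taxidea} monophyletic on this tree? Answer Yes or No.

No

The MRCA of the listed taxa subtends (((((Lutra,(Shigella,Taxidea,Alnus)),Rana),Columba,((Ateles,Castanea),Helarctos)),(Puma,Bombus)),(Oryza,(Microtus,(Martes,Nomascus)),(Oryzias,Capsella))).
That clade also contains Nomascus, which is not in the proposed group, so the group is not monophyletic.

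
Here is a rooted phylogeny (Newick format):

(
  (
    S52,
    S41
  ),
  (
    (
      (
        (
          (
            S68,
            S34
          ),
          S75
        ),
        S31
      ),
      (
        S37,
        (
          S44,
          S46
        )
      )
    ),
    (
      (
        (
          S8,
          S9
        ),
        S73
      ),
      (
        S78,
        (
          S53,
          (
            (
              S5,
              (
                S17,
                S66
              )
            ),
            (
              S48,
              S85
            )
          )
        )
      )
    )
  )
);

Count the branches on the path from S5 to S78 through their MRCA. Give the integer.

The MRCA of S5 and S78 is the node subtending (S78,(S53,((S5,(S17,S66)),(S48,S85)))).
From S5 up to that node: 4 branches. From S78 up to the same node: 1 branch. Total: 4 + 1 = 5.

5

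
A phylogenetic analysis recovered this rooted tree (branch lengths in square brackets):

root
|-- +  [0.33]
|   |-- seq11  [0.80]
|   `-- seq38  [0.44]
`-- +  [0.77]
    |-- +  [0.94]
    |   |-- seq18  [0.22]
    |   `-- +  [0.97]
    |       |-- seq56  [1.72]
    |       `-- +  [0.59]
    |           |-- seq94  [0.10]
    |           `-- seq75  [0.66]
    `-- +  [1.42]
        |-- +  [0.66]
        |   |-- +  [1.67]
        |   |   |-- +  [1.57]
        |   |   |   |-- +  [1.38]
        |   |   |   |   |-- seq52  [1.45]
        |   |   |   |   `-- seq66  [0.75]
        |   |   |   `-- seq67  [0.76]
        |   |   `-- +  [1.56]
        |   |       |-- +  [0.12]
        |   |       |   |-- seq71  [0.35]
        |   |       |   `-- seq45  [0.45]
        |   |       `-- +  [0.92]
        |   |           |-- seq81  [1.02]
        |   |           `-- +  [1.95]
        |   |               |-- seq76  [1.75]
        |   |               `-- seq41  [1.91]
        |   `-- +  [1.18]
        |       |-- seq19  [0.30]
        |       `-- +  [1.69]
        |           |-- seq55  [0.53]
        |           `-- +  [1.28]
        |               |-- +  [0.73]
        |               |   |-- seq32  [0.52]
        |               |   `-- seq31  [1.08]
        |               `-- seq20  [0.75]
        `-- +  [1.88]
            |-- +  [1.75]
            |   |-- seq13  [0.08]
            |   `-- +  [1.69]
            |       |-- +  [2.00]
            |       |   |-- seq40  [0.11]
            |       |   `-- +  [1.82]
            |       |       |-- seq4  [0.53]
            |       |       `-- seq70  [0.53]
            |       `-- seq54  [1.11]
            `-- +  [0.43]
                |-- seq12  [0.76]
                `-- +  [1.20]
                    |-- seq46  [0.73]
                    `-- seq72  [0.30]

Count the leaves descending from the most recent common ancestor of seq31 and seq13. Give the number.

21

The MRCA of seq31 and seq13 is the node subtending (((((seq52,seq66),seq67),((seq71,seq45),(seq81,(seq76,seq41)))),(seq19,(seq55,((seq32,seq31),seq20)))),((seq13,((seq40,(seq4,seq70)),seq54)),(seq12,(seq46,seq72)))).
That clade contains 21 terminal taxa: seq12, seq13, seq19, seq20, seq31, seq32, seq4, seq40, seq41, seq45, seq46, seq52, seq54, seq55, seq66, seq67, seq70, seq71, seq72, seq76, seq81.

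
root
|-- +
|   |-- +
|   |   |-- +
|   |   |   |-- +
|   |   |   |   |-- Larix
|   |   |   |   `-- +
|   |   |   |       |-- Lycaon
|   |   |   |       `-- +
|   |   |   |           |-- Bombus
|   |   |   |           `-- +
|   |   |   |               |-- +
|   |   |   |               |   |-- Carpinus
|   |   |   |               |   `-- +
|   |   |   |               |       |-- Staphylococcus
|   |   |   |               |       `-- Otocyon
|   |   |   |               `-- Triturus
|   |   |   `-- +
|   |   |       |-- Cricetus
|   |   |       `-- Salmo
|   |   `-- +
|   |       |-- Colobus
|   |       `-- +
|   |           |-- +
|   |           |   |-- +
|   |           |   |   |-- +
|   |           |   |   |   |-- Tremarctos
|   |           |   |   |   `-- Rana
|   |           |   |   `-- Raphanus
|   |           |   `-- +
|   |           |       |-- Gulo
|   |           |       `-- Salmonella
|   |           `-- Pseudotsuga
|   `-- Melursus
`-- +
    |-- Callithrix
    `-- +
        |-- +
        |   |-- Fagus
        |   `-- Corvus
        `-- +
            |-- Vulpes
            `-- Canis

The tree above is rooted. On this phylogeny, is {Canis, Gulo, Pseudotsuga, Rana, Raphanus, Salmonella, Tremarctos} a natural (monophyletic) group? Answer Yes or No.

No

The MRCA of the listed taxa is the root, so the smallest clade containing them is the whole tree.
That clade also contains Bombus, Callithrix, Carpinus, Colobus, Corvus, Cricetus, Fagus, Larix, Lycaon, Melursus, Otocyon, Salmo, Staphylococcus, Triturus, Vulpes, which are not in the proposed group, so the group is not monophyletic.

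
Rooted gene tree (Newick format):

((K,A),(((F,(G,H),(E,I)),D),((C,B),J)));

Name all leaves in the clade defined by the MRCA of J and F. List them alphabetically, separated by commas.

B, C, D, E, F, G, H, I, J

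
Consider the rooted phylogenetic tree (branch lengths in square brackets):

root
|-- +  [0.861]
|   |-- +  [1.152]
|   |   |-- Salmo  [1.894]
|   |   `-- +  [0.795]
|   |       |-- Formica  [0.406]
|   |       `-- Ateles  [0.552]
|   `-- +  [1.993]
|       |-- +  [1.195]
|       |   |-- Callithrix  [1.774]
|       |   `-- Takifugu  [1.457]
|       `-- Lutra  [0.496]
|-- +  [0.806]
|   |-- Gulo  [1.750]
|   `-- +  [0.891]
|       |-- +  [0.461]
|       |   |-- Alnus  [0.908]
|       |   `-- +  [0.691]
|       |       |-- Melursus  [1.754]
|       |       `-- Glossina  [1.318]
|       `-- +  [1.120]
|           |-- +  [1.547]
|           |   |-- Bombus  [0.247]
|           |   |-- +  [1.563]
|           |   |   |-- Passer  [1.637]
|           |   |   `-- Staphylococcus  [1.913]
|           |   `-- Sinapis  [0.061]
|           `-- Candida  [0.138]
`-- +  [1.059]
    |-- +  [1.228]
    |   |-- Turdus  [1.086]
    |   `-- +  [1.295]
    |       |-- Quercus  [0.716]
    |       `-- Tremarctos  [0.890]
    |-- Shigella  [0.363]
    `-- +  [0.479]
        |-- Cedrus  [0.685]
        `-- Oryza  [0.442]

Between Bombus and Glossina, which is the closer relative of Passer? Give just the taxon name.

The MRCA of Passer and Bombus subtends (Bombus,(Passer,Staphylococcus),Sinapis) (4 taxa).
The MRCA of Passer and Glossina subtends ((Alnus,(Melursus,Glossina)),((Bombus,(Passer,Staphylococcus),Sinapis),Candida)) (8 taxa).
The first is nested inside the second, so Passer shares a more recent common ancestor with Bombus.

Bombus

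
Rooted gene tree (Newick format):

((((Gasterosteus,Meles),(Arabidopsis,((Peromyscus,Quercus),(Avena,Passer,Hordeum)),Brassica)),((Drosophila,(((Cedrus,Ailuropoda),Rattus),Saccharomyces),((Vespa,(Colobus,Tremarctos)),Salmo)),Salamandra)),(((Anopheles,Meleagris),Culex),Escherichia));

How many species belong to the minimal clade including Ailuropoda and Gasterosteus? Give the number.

19

The MRCA of Ailuropoda and Gasterosteus is the node subtending (((Gasterosteus,Meles),(Arabidopsis,((Peromyscus,Quercus),(Avena,Passer,Hordeum)),Brassica)),((Drosophila,(((Cedrus,Ailuropoda),Rattus),Saccharomyces),((Vespa,(Colobus,Tremarctos)),Salmo)),Salamandra)).
That clade contains 19 terminal taxa: Ailuropoda, Arabidopsis, Avena, Brassica, Cedrus, Colobus, Drosophila, Gasterosteus, Hordeum, Meles, Passer, Peromyscus, Quercus, Rattus, Saccharomyces, Salamandra, Salmo, Tremarctos, Vespa.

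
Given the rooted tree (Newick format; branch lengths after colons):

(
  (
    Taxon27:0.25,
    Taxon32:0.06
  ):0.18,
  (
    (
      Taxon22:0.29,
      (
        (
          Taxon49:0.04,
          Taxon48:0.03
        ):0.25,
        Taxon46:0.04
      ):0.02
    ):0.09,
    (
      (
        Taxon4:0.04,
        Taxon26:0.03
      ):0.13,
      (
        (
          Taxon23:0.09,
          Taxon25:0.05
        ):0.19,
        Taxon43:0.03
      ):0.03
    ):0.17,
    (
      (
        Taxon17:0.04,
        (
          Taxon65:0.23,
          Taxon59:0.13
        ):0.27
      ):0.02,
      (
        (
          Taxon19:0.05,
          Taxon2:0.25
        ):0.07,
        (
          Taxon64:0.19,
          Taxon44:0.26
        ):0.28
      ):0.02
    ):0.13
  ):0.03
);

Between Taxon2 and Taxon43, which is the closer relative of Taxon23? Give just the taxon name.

Taxon43

The MRCA of Taxon23 and Taxon43 subtends ((Taxon23,Taxon25),Taxon43) (3 taxa).
The MRCA of Taxon23 and Taxon2 subtends ((Taxon22,((Taxon49,Taxon48),Taxon46)),((Taxon4,Taxon26),((Taxon23,Taxon25),Taxon43)),((Taxon17,(Taxon65,Taxon59)),((Taxon19,Taxon2),(Taxon64,Taxon44)))) (16 taxa).
The first is nested inside the second, so Taxon23 shares a more recent common ancestor with Taxon43.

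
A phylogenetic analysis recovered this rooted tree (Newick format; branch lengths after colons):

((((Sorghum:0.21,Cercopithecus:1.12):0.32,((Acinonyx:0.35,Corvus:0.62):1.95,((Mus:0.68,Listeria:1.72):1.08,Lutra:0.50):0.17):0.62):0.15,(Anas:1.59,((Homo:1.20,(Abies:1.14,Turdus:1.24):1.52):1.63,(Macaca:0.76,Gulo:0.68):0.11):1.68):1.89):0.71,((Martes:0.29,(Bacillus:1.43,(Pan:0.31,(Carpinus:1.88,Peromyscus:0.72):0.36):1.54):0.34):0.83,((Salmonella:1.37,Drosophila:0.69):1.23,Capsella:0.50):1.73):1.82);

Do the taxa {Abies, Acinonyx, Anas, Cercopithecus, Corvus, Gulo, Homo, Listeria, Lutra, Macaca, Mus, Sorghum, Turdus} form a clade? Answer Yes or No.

Yes

The most recent common ancestor of these taxa subtends (((Sorghum,Cercopithecus),((Acinonyx,Corvus),((Mus,Listeria),Lutra))),(Anas,((Homo,(Abies,Turdus)),(Macaca,Gulo)))).
That clade has exactly 13 tips — every listed taxon and nothing else — so the group is monophyletic.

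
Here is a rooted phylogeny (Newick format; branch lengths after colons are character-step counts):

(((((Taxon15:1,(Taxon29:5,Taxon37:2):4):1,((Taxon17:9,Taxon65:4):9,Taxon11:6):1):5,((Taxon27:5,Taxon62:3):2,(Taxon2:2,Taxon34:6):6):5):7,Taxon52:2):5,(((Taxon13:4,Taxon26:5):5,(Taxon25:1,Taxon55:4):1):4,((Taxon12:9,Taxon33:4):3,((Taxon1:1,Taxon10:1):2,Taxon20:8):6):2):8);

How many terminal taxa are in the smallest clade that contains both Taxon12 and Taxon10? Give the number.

5

The MRCA of Taxon12 and Taxon10 is the node subtending ((Taxon12,Taxon33),((Taxon1,Taxon10),Taxon20)).
That clade contains 5 terminal taxa: Taxon1, Taxon10, Taxon12, Taxon20, Taxon33.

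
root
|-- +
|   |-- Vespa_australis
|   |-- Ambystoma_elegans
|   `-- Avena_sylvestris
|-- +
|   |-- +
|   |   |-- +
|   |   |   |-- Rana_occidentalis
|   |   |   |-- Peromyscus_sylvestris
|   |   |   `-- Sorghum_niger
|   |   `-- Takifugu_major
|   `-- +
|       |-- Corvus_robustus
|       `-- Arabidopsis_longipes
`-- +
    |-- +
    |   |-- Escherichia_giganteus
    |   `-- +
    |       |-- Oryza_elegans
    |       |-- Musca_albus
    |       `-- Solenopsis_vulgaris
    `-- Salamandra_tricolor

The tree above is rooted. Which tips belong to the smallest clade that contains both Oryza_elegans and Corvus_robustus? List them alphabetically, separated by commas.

Ambystoma_elegans, Arabidopsis_longipes, Avena_sylvestris, Corvus_robustus, Escherichia_giganteus, Musca_albus, Oryza_elegans, Peromyscus_sylvestris, Rana_occidentalis, Salamandra_tricolor, Solenopsis_vulgaris, Sorghum_niger, Takifugu_major, Vespa_australis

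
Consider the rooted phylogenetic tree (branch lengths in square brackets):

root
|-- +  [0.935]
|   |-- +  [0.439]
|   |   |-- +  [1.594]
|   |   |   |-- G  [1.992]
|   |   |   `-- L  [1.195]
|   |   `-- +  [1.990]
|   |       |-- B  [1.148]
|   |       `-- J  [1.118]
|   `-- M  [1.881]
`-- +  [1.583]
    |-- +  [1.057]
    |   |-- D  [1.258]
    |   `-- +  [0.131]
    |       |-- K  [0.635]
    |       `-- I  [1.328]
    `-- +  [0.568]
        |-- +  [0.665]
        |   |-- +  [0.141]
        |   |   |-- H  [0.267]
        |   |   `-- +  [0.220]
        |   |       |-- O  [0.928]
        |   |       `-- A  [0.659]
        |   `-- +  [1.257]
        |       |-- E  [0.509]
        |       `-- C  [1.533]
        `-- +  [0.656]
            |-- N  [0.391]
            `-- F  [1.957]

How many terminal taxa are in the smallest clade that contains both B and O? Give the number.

The MRCA of B and O is the root, so the clade is the entire tree.
That clade contains 15 terminal taxa: A, B, C, D, E, F, G, H, I, J, K, L, M, N, O.

15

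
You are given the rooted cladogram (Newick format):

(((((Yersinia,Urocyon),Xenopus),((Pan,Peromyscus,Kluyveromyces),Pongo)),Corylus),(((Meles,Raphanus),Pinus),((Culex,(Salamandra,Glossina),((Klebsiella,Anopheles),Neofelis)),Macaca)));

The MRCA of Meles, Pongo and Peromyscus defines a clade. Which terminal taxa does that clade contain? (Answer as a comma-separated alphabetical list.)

Anopheles, Corylus, Culex, Glossina, Klebsiella, Kluyveromyces, Macaca, Meles, Neofelis, Pan, Peromyscus, Pinus, Pongo, Raphanus, Salamandra, Urocyon, Xenopus, Yersinia

Tracing Meles: it sits inside (Meles,Raphanus).
Tracing Pongo: it sits inside ((Pan,Peromyscus,Kluyveromyces),Pongo).
Tracing Peromyscus: it sits inside (Pan,Peromyscus,Kluyveromyces).
The smallest clade enclosing all 3 is the whole tree (their MRCA is the root), so the answer is all 18 tips in alphabetical order.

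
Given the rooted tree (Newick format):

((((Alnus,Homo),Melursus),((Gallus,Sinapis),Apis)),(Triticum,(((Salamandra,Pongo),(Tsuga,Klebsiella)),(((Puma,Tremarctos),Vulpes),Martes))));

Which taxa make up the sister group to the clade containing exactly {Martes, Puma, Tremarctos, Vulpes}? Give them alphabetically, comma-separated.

The clade containing exactly {Martes, Puma, Tremarctos, Vulpes} attaches to the tree at the node subtending (((Salamandra,Pongo),(Tsuga,Klebsiella)),(((Puma,Tremarctos),Vulpes),Martes)).
The other lineage descending from that same node — the sister group — is ((Salamandra,Pongo),(Tsuga,Klebsiella)); its 4 tips in alphabetical order are the answer.

Klebsiella, Pongo, Salamandra, Tsuga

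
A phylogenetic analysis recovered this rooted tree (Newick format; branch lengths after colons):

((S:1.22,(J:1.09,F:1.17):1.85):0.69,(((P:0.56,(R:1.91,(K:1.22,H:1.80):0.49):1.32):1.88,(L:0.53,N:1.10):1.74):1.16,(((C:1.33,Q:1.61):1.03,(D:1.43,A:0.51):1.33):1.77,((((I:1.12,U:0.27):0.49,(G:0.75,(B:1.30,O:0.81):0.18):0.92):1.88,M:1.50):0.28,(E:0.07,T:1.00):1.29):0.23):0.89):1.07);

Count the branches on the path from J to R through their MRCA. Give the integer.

8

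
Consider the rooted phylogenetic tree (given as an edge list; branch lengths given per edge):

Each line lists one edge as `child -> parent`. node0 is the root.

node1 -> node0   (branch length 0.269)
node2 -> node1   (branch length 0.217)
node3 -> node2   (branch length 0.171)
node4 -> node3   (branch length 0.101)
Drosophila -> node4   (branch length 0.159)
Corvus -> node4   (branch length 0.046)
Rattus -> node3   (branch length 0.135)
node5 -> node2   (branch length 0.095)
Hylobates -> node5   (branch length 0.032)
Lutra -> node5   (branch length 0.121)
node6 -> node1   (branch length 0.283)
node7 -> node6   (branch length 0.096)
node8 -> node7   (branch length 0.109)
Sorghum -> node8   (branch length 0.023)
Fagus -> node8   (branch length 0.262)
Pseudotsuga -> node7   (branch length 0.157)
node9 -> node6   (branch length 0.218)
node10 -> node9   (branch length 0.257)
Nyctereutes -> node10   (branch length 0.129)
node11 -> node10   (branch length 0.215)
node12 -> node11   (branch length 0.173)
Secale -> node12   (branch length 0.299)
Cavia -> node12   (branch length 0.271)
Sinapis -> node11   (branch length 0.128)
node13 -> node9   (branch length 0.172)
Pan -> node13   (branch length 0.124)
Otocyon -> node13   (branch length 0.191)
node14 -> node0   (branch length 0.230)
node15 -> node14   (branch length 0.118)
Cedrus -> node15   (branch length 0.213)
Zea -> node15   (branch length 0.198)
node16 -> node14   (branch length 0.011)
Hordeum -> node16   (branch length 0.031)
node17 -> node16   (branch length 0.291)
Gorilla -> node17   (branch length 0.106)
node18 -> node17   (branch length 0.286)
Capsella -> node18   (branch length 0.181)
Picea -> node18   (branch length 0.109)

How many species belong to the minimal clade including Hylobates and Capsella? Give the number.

20

The MRCA of Hylobates and Capsella is the root, so the clade is the entire tree.
That clade contains 20 terminal taxa: Capsella, Cavia, Cedrus, Corvus, Drosophila, Fagus, Gorilla, Hordeum, Hylobates, Lutra, Nyctereutes, Otocyon, Pan, Picea, Pseudotsuga, Rattus, Secale, Sinapis, Sorghum, Zea.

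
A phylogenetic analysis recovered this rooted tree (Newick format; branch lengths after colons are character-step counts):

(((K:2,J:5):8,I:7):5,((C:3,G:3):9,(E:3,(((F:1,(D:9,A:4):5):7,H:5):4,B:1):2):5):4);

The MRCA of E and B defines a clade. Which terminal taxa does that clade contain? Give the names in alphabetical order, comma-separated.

Tracing E: it sits inside (E,(((F,(D,A)),H),B)).
Tracing B: it sits inside (((F,(D,A)),H),B).
The smallest clade enclosing both is (E,(((F,(D,A)),H),B)); the answer is its 6 terminal taxa in alphabetical order.

A, B, D, E, F, H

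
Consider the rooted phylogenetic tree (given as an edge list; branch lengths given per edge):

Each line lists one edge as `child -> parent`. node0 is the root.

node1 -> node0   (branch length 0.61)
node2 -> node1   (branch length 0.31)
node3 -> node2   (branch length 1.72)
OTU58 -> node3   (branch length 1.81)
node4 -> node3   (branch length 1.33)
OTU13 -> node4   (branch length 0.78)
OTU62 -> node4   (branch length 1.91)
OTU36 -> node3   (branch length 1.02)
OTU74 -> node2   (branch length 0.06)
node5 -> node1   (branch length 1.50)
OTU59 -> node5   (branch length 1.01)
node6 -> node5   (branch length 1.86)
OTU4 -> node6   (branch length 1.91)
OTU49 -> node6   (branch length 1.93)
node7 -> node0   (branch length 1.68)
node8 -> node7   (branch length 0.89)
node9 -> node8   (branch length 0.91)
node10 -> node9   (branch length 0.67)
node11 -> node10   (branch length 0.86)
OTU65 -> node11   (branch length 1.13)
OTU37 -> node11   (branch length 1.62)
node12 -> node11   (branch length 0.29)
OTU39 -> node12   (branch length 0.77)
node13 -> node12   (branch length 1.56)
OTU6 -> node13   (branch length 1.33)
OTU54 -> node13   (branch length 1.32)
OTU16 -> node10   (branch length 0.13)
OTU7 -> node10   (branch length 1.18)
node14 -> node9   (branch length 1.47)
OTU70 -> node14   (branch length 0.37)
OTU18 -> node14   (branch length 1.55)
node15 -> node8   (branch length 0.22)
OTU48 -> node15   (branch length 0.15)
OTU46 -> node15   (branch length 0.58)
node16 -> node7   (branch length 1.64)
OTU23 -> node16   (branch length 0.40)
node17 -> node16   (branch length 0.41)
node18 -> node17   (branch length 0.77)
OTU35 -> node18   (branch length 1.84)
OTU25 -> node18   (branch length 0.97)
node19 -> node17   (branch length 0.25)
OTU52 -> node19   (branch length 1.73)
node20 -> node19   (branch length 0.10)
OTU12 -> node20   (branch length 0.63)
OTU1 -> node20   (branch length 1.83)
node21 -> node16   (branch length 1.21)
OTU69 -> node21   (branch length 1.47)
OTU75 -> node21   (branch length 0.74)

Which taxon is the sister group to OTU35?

OTU25

OTU35 attaches to the tree at the node subtending (OTU35,OTU25).
The other lineage descending from that same node — the sister group — is the single tip OTU25.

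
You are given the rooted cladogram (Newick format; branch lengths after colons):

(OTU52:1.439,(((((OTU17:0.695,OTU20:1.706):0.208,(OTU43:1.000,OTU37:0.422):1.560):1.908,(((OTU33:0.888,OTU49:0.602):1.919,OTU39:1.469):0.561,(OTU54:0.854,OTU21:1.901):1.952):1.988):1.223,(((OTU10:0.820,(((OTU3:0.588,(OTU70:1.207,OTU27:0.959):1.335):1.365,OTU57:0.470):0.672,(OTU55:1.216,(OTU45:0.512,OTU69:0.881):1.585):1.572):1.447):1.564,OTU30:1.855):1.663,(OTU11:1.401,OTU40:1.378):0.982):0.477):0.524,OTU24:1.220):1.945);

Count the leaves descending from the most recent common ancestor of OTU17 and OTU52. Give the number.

The MRCA of OTU17 and OTU52 is the root, so the clade is the entire tree.
That clade contains 22 terminal taxa: OTU10, OTU11, OTU17, OTU20, OTU21, OTU24, OTU27, OTU3, OTU30, OTU33, OTU37, OTU39, OTU40, OTU43, OTU45, OTU49, OTU52, OTU54, OTU55, OTU57, OTU69, OTU70.

22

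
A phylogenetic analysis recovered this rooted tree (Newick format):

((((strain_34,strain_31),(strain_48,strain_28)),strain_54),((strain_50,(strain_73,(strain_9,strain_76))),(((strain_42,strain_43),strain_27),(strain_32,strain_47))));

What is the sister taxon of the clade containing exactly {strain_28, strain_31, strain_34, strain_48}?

strain_54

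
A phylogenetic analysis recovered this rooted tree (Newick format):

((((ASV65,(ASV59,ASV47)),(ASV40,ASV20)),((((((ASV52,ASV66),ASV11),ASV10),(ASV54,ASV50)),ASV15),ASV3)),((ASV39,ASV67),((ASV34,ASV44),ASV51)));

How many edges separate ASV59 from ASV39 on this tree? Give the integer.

8

The MRCA of ASV59 and ASV39 is the root of the tree.
From ASV59 up to that node: 5 branches. From ASV39 up to the same node: 3 branches. Total: 5 + 3 = 8.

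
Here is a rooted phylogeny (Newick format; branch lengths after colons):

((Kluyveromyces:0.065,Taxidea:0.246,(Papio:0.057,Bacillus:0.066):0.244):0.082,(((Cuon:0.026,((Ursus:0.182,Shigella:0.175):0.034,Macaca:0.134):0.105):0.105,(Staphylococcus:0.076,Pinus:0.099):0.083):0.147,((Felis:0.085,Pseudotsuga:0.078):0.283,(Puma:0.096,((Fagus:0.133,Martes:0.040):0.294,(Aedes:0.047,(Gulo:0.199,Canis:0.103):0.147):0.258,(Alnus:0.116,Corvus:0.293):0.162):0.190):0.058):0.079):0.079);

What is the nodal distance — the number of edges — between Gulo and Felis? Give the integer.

The MRCA of Gulo and Felis is the node subtending ((Felis,Pseudotsuga),(Puma,((Fagus,Martes),(Aedes,(Gulo,Canis)),(Alnus,Corvus)))).
From Gulo up to that node: 5 branches. From Felis up to the same node: 2 branches. Total: 5 + 2 = 7.

7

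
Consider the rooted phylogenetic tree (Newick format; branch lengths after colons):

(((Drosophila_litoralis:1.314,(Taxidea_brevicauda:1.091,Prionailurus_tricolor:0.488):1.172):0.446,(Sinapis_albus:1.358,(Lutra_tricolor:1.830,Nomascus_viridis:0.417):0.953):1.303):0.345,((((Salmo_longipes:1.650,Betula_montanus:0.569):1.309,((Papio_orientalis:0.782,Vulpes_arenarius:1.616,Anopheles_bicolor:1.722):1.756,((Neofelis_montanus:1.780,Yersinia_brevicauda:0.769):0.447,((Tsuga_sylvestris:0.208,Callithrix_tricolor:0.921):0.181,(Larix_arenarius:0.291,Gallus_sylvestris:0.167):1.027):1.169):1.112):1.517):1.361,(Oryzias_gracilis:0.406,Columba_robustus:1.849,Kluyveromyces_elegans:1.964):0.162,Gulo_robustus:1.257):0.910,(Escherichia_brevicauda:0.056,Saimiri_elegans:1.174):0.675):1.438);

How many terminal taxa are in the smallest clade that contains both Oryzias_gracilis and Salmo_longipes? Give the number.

15

The MRCA of Oryzias_gracilis and Salmo_longipes is the node subtending (((Salmo_longipes,Betula_montanus),((Papio_orientalis,Vulpes_arenarius,Anopheles_bicolor),((Neofelis_montanus,Yersinia_brevicauda),((Tsuga_sylvestris,Callithrix_tricolor),(Larix_arenarius,Gallus_sylvestris))))),(Oryzias_gracilis,Columba_robustus,Kluyveromyces_elegans),Gulo_robustus).
That clade contains 15 terminal taxa: Anopheles_bicolor, Betula_montanus, Callithrix_tricolor, Columba_robustus, Gallus_sylvestris, Gulo_robustus, Kluyveromyces_elegans, Larix_arenarius, Neofelis_montanus, Oryzias_gracilis, Papio_orientalis, Salmo_longipes, Tsuga_sylvestris, Vulpes_arenarius, Yersinia_brevicauda.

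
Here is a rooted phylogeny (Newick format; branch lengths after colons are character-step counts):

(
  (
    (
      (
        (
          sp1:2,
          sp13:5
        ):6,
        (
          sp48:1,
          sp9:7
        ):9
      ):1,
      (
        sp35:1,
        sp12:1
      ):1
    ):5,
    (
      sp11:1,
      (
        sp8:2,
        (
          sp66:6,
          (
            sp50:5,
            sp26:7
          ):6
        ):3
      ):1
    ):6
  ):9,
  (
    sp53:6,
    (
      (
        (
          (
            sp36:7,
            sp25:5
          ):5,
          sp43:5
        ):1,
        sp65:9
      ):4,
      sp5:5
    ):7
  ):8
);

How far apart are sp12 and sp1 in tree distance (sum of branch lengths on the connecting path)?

The path runs sp12 → … → MRCA → … → sp1; the MRCA is the node subtending (((sp1,sp13),(sp48,sp9)),(sp35,sp12)).
Branch lengths along that path: 1 + 1 + 1 + 6 + 2 = 11.

11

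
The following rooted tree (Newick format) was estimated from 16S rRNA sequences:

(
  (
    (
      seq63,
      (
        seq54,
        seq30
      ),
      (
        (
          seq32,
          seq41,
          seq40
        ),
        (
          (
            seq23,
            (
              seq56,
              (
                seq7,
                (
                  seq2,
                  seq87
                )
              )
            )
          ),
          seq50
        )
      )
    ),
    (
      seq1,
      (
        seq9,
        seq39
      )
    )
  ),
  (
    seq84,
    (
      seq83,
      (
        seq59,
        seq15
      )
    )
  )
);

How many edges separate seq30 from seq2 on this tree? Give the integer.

The MRCA of seq30 and seq2 is the node subtending (seq63,(seq54,seq30),((seq32,seq41,seq40),((seq23,(seq56,(seq7,(seq2,seq87)))),seq50))).
From seq30 up to that node: 2 branches. From seq2 up to the same node: 7 branches. Total: 2 + 7 = 9.

9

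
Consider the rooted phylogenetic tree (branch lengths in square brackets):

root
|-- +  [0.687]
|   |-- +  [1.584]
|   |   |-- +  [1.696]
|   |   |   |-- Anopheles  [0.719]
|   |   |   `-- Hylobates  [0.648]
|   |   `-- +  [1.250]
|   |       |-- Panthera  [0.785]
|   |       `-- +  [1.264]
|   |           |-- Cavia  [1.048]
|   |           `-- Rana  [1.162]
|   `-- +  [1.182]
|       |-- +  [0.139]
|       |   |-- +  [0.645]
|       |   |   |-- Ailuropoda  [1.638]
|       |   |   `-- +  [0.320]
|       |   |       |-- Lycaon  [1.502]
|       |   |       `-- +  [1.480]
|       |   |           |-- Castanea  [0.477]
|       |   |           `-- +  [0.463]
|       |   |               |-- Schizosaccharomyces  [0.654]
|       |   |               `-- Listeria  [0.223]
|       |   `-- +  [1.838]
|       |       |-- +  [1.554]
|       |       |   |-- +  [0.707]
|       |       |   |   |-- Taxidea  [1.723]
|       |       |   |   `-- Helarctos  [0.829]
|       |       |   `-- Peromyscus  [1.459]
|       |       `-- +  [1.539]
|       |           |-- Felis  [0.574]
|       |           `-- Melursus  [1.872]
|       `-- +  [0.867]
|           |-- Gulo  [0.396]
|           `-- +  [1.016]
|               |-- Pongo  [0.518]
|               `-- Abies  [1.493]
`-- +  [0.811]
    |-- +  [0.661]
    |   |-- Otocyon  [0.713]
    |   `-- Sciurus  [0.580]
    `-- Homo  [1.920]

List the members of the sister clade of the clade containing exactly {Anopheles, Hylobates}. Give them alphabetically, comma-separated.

Cavia, Panthera, Rana

The clade containing exactly {Anopheles, Hylobates} attaches to the tree at the node subtending ((Anopheles,Hylobates),(Panthera,(Cavia,Rana))).
The other lineage descending from that same node — the sister group — is (Panthera,(Cavia,Rana)); its 3 tips in alphabetical order are the answer.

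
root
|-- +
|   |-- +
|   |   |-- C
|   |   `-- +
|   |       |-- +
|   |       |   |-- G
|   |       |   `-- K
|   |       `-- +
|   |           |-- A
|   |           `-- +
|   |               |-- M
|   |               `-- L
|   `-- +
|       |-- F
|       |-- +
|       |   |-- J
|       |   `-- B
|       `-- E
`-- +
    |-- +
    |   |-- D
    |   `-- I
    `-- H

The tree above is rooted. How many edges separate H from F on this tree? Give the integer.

5

The MRCA of H and F is the root of the tree.
From H up to that node: 2 branches. From F up to the same node: 3 branches. Total: 2 + 3 = 5.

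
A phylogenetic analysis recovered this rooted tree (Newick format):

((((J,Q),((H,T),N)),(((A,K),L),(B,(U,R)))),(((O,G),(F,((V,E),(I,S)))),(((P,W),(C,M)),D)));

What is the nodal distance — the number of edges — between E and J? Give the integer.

10

The MRCA of E and J is the root of the tree.
From E up to that node: 6 branches. From J up to the same node: 4 branches. Total: 6 + 4 = 10.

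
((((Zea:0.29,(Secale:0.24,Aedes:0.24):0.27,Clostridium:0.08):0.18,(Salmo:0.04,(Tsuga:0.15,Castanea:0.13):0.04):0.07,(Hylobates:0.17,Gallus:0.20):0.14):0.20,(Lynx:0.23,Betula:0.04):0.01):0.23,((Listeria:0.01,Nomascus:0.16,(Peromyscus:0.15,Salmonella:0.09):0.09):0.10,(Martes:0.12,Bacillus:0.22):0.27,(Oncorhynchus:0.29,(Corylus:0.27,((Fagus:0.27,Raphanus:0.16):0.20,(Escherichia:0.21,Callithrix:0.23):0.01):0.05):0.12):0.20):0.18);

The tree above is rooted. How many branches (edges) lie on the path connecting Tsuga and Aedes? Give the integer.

The MRCA of Tsuga and Aedes is the node subtending ((Zea,(Secale,Aedes),Clostridium),(Salmo,(Tsuga,Castanea)),(Hylobates,Gallus)).
From Tsuga up to that node: 3 branches. From Aedes up to the same node: 3 branches. Total: 3 + 3 = 6.

6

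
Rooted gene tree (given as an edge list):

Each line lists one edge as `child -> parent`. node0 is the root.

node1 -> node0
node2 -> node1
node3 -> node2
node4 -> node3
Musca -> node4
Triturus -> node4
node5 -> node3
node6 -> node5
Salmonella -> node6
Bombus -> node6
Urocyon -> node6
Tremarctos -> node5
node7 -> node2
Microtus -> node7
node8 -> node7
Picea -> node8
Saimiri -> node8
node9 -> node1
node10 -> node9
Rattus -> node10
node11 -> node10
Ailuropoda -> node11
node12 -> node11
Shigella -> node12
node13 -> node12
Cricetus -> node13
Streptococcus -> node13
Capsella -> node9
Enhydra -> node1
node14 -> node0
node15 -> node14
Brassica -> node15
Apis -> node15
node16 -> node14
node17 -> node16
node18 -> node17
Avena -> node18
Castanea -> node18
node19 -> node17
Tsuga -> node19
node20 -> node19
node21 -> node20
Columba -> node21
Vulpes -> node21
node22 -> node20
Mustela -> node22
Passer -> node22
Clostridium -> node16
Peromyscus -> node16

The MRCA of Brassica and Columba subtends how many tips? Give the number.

11

The MRCA of Brassica and Columba is the node subtending ((Brassica,Apis),(((Avena,Castanea),(Tsuga,((Columba,Vulpes),(Mustela,Passer)))),Clostridium,Peromyscus)).
That clade contains 11 terminal taxa: Apis, Avena, Brassica, Castanea, Clostridium, Columba, Mustela, Passer, Peromyscus, Tsuga, Vulpes.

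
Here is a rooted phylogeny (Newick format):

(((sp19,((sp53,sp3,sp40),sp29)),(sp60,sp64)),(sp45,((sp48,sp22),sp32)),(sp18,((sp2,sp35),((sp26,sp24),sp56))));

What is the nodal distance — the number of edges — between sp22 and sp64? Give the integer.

7

The MRCA of sp22 and sp64 is the root of the tree.
From sp22 up to that node: 4 branches. From sp64 up to the same node: 3 branches. Total: 4 + 3 = 7.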